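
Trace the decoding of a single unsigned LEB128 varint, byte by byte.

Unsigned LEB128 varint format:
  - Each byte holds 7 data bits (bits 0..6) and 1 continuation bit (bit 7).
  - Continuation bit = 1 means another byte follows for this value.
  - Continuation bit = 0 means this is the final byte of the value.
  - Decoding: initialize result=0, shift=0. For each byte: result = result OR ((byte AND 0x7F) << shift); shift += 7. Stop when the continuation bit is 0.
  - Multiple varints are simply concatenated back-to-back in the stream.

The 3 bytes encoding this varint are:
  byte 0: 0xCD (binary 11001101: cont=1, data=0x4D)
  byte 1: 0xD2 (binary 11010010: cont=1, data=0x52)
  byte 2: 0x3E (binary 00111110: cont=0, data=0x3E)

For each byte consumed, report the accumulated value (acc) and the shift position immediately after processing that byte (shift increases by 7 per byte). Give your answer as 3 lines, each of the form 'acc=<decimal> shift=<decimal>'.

Answer: acc=77 shift=7
acc=10573 shift=14
acc=1026381 shift=21

Derivation:
byte 0=0xCD: payload=0x4D=77, contrib = 77<<0 = 77; acc -> 77, shift -> 7
byte 1=0xD2: payload=0x52=82, contrib = 82<<7 = 10496; acc -> 10573, shift -> 14
byte 2=0x3E: payload=0x3E=62, contrib = 62<<14 = 1015808; acc -> 1026381, shift -> 21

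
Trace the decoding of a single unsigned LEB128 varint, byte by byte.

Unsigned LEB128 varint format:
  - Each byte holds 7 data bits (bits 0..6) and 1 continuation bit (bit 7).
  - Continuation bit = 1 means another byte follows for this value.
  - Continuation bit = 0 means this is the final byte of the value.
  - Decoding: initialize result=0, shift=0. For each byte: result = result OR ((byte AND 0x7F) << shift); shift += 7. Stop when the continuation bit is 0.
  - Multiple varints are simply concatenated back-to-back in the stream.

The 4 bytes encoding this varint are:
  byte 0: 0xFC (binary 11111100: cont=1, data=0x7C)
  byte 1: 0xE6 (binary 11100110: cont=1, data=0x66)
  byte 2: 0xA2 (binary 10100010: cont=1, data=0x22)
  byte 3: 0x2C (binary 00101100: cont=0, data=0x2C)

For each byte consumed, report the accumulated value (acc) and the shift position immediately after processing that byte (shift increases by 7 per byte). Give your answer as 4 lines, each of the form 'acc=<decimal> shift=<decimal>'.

byte 0=0xFC: payload=0x7C=124, contrib = 124<<0 = 124; acc -> 124, shift -> 7
byte 1=0xE6: payload=0x66=102, contrib = 102<<7 = 13056; acc -> 13180, shift -> 14
byte 2=0xA2: payload=0x22=34, contrib = 34<<14 = 557056; acc -> 570236, shift -> 21
byte 3=0x2C: payload=0x2C=44, contrib = 44<<21 = 92274688; acc -> 92844924, shift -> 28

Answer: acc=124 shift=7
acc=13180 shift=14
acc=570236 shift=21
acc=92844924 shift=28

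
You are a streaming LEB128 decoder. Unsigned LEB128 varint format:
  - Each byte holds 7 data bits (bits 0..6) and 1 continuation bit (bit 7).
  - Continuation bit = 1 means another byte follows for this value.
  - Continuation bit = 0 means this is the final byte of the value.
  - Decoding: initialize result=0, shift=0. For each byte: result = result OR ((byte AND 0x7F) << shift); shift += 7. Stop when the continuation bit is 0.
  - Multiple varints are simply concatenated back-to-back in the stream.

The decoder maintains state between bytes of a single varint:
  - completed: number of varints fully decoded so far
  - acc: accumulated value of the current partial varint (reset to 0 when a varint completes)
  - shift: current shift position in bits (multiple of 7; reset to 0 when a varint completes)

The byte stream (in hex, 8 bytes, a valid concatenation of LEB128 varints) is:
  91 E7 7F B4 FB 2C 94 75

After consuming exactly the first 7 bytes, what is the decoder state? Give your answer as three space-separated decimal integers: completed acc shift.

byte[0]=0x91 cont=1 payload=0x11: acc |= 17<<0 -> completed=0 acc=17 shift=7
byte[1]=0xE7 cont=1 payload=0x67: acc |= 103<<7 -> completed=0 acc=13201 shift=14
byte[2]=0x7F cont=0 payload=0x7F: varint #1 complete (value=2093969); reset -> completed=1 acc=0 shift=0
byte[3]=0xB4 cont=1 payload=0x34: acc |= 52<<0 -> completed=1 acc=52 shift=7
byte[4]=0xFB cont=1 payload=0x7B: acc |= 123<<7 -> completed=1 acc=15796 shift=14
byte[5]=0x2C cont=0 payload=0x2C: varint #2 complete (value=736692); reset -> completed=2 acc=0 shift=0
byte[6]=0x94 cont=1 payload=0x14: acc |= 20<<0 -> completed=2 acc=20 shift=7

Answer: 2 20 7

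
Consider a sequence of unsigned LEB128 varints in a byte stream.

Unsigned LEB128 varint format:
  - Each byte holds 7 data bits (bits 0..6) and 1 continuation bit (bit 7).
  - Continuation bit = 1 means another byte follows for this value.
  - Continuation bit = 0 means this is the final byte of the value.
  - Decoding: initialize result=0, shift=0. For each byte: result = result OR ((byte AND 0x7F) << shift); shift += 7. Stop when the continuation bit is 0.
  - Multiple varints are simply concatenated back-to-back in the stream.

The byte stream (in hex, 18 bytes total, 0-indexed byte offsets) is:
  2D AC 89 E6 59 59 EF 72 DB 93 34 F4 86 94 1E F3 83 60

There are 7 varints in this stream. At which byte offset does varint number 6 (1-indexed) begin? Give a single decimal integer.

Answer: 11

Derivation:
  byte[0]=0x2D cont=0 payload=0x2D=45: acc |= 45<<0 -> acc=45 shift=7 [end]
Varint 1: bytes[0:1] = 2D -> value 45 (1 byte(s))
  byte[1]=0xAC cont=1 payload=0x2C=44: acc |= 44<<0 -> acc=44 shift=7
  byte[2]=0x89 cont=1 payload=0x09=9: acc |= 9<<7 -> acc=1196 shift=14
  byte[3]=0xE6 cont=1 payload=0x66=102: acc |= 102<<14 -> acc=1672364 shift=21
  byte[4]=0x59 cont=0 payload=0x59=89: acc |= 89<<21 -> acc=188318892 shift=28 [end]
Varint 2: bytes[1:5] = AC 89 E6 59 -> value 188318892 (4 byte(s))
  byte[5]=0x59 cont=0 payload=0x59=89: acc |= 89<<0 -> acc=89 shift=7 [end]
Varint 3: bytes[5:6] = 59 -> value 89 (1 byte(s))
  byte[6]=0xEF cont=1 payload=0x6F=111: acc |= 111<<0 -> acc=111 shift=7
  byte[7]=0x72 cont=0 payload=0x72=114: acc |= 114<<7 -> acc=14703 shift=14 [end]
Varint 4: bytes[6:8] = EF 72 -> value 14703 (2 byte(s))
  byte[8]=0xDB cont=1 payload=0x5B=91: acc |= 91<<0 -> acc=91 shift=7
  byte[9]=0x93 cont=1 payload=0x13=19: acc |= 19<<7 -> acc=2523 shift=14
  byte[10]=0x34 cont=0 payload=0x34=52: acc |= 52<<14 -> acc=854491 shift=21 [end]
Varint 5: bytes[8:11] = DB 93 34 -> value 854491 (3 byte(s))
  byte[11]=0xF4 cont=1 payload=0x74=116: acc |= 116<<0 -> acc=116 shift=7
  byte[12]=0x86 cont=1 payload=0x06=6: acc |= 6<<7 -> acc=884 shift=14
  byte[13]=0x94 cont=1 payload=0x14=20: acc |= 20<<14 -> acc=328564 shift=21
  byte[14]=0x1E cont=0 payload=0x1E=30: acc |= 30<<21 -> acc=63243124 shift=28 [end]
Varint 6: bytes[11:15] = F4 86 94 1E -> value 63243124 (4 byte(s))
  byte[15]=0xF3 cont=1 payload=0x73=115: acc |= 115<<0 -> acc=115 shift=7
  byte[16]=0x83 cont=1 payload=0x03=3: acc |= 3<<7 -> acc=499 shift=14
  byte[17]=0x60 cont=0 payload=0x60=96: acc |= 96<<14 -> acc=1573363 shift=21 [end]
Varint 7: bytes[15:18] = F3 83 60 -> value 1573363 (3 byte(s))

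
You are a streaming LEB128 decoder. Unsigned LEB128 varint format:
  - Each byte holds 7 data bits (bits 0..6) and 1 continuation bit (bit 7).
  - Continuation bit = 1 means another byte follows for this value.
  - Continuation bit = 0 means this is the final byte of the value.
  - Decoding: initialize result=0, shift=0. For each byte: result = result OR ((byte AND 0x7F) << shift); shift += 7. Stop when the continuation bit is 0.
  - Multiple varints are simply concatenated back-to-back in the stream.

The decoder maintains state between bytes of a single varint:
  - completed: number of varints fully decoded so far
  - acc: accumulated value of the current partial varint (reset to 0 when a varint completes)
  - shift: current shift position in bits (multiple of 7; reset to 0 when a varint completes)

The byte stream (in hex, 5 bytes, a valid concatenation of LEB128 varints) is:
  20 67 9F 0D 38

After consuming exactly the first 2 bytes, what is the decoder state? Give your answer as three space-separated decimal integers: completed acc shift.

byte[0]=0x20 cont=0 payload=0x20: varint #1 complete (value=32); reset -> completed=1 acc=0 shift=0
byte[1]=0x67 cont=0 payload=0x67: varint #2 complete (value=103); reset -> completed=2 acc=0 shift=0

Answer: 2 0 0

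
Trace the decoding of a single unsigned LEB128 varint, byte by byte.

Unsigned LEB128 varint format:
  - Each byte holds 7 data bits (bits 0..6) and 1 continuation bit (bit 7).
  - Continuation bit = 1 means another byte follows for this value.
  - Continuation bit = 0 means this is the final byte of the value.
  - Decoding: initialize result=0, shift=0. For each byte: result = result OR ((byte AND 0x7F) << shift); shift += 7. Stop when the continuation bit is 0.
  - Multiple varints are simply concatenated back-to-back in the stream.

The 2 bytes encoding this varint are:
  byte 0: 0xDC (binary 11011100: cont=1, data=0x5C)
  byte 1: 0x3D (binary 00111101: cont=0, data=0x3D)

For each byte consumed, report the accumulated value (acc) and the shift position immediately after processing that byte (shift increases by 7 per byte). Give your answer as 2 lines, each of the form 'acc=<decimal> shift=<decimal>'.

Answer: acc=92 shift=7
acc=7900 shift=14

Derivation:
byte 0=0xDC: payload=0x5C=92, contrib = 92<<0 = 92; acc -> 92, shift -> 7
byte 1=0x3D: payload=0x3D=61, contrib = 61<<7 = 7808; acc -> 7900, shift -> 14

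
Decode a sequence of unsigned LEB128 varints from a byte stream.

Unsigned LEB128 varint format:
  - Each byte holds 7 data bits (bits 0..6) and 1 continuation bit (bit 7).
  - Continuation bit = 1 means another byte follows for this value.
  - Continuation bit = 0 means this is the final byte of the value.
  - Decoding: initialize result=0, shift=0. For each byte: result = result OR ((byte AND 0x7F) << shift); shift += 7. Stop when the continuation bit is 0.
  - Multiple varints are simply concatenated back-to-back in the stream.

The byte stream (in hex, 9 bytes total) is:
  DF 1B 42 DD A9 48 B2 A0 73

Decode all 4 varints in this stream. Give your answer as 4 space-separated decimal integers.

  byte[0]=0xDF cont=1 payload=0x5F=95: acc |= 95<<0 -> acc=95 shift=7
  byte[1]=0x1B cont=0 payload=0x1B=27: acc |= 27<<7 -> acc=3551 shift=14 [end]
Varint 1: bytes[0:2] = DF 1B -> value 3551 (2 byte(s))
  byte[2]=0x42 cont=0 payload=0x42=66: acc |= 66<<0 -> acc=66 shift=7 [end]
Varint 2: bytes[2:3] = 42 -> value 66 (1 byte(s))
  byte[3]=0xDD cont=1 payload=0x5D=93: acc |= 93<<0 -> acc=93 shift=7
  byte[4]=0xA9 cont=1 payload=0x29=41: acc |= 41<<7 -> acc=5341 shift=14
  byte[5]=0x48 cont=0 payload=0x48=72: acc |= 72<<14 -> acc=1184989 shift=21 [end]
Varint 3: bytes[3:6] = DD A9 48 -> value 1184989 (3 byte(s))
  byte[6]=0xB2 cont=1 payload=0x32=50: acc |= 50<<0 -> acc=50 shift=7
  byte[7]=0xA0 cont=1 payload=0x20=32: acc |= 32<<7 -> acc=4146 shift=14
  byte[8]=0x73 cont=0 payload=0x73=115: acc |= 115<<14 -> acc=1888306 shift=21 [end]
Varint 4: bytes[6:9] = B2 A0 73 -> value 1888306 (3 byte(s))

Answer: 3551 66 1184989 1888306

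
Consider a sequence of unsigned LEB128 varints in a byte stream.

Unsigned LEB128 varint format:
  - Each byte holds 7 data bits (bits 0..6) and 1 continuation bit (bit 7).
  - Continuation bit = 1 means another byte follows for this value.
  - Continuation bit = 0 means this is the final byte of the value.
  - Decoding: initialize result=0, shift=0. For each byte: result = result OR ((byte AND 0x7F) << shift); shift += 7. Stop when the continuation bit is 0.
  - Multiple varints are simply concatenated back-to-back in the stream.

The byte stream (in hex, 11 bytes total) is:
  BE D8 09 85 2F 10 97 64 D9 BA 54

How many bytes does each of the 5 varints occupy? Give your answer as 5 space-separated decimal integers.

  byte[0]=0xBE cont=1 payload=0x3E=62: acc |= 62<<0 -> acc=62 shift=7
  byte[1]=0xD8 cont=1 payload=0x58=88: acc |= 88<<7 -> acc=11326 shift=14
  byte[2]=0x09 cont=0 payload=0x09=9: acc |= 9<<14 -> acc=158782 shift=21 [end]
Varint 1: bytes[0:3] = BE D8 09 -> value 158782 (3 byte(s))
  byte[3]=0x85 cont=1 payload=0x05=5: acc |= 5<<0 -> acc=5 shift=7
  byte[4]=0x2F cont=0 payload=0x2F=47: acc |= 47<<7 -> acc=6021 shift=14 [end]
Varint 2: bytes[3:5] = 85 2F -> value 6021 (2 byte(s))
  byte[5]=0x10 cont=0 payload=0x10=16: acc |= 16<<0 -> acc=16 shift=7 [end]
Varint 3: bytes[5:6] = 10 -> value 16 (1 byte(s))
  byte[6]=0x97 cont=1 payload=0x17=23: acc |= 23<<0 -> acc=23 shift=7
  byte[7]=0x64 cont=0 payload=0x64=100: acc |= 100<<7 -> acc=12823 shift=14 [end]
Varint 4: bytes[6:8] = 97 64 -> value 12823 (2 byte(s))
  byte[8]=0xD9 cont=1 payload=0x59=89: acc |= 89<<0 -> acc=89 shift=7
  byte[9]=0xBA cont=1 payload=0x3A=58: acc |= 58<<7 -> acc=7513 shift=14
  byte[10]=0x54 cont=0 payload=0x54=84: acc |= 84<<14 -> acc=1383769 shift=21 [end]
Varint 5: bytes[8:11] = D9 BA 54 -> value 1383769 (3 byte(s))

Answer: 3 2 1 2 3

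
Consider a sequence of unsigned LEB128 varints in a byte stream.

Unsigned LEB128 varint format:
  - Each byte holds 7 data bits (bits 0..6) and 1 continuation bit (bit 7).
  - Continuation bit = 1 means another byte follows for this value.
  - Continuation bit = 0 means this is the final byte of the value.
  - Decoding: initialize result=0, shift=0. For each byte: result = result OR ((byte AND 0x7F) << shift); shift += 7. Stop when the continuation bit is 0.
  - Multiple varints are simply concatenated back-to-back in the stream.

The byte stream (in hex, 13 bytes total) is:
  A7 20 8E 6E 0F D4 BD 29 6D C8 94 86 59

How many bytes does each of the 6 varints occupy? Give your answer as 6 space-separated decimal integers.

  byte[0]=0xA7 cont=1 payload=0x27=39: acc |= 39<<0 -> acc=39 shift=7
  byte[1]=0x20 cont=0 payload=0x20=32: acc |= 32<<7 -> acc=4135 shift=14 [end]
Varint 1: bytes[0:2] = A7 20 -> value 4135 (2 byte(s))
  byte[2]=0x8E cont=1 payload=0x0E=14: acc |= 14<<0 -> acc=14 shift=7
  byte[3]=0x6E cont=0 payload=0x6E=110: acc |= 110<<7 -> acc=14094 shift=14 [end]
Varint 2: bytes[2:4] = 8E 6E -> value 14094 (2 byte(s))
  byte[4]=0x0F cont=0 payload=0x0F=15: acc |= 15<<0 -> acc=15 shift=7 [end]
Varint 3: bytes[4:5] = 0F -> value 15 (1 byte(s))
  byte[5]=0xD4 cont=1 payload=0x54=84: acc |= 84<<0 -> acc=84 shift=7
  byte[6]=0xBD cont=1 payload=0x3D=61: acc |= 61<<7 -> acc=7892 shift=14
  byte[7]=0x29 cont=0 payload=0x29=41: acc |= 41<<14 -> acc=679636 shift=21 [end]
Varint 4: bytes[5:8] = D4 BD 29 -> value 679636 (3 byte(s))
  byte[8]=0x6D cont=0 payload=0x6D=109: acc |= 109<<0 -> acc=109 shift=7 [end]
Varint 5: bytes[8:9] = 6D -> value 109 (1 byte(s))
  byte[9]=0xC8 cont=1 payload=0x48=72: acc |= 72<<0 -> acc=72 shift=7
  byte[10]=0x94 cont=1 payload=0x14=20: acc |= 20<<7 -> acc=2632 shift=14
  byte[11]=0x86 cont=1 payload=0x06=6: acc |= 6<<14 -> acc=100936 shift=21
  byte[12]=0x59 cont=0 payload=0x59=89: acc |= 89<<21 -> acc=186747464 shift=28 [end]
Varint 6: bytes[9:13] = C8 94 86 59 -> value 186747464 (4 byte(s))

Answer: 2 2 1 3 1 4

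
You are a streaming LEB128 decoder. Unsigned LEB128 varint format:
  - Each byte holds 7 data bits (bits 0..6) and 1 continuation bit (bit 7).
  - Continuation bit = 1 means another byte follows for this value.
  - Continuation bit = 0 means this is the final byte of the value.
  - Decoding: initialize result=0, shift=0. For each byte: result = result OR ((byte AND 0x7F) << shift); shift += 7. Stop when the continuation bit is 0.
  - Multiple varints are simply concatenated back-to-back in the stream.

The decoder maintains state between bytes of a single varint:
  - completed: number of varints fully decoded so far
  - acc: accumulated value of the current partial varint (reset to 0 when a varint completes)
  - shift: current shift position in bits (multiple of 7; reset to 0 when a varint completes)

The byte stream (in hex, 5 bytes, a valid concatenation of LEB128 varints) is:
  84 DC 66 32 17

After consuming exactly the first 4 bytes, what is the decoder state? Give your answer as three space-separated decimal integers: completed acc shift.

Answer: 2 0 0

Derivation:
byte[0]=0x84 cont=1 payload=0x04: acc |= 4<<0 -> completed=0 acc=4 shift=7
byte[1]=0xDC cont=1 payload=0x5C: acc |= 92<<7 -> completed=0 acc=11780 shift=14
byte[2]=0x66 cont=0 payload=0x66: varint #1 complete (value=1682948); reset -> completed=1 acc=0 shift=0
byte[3]=0x32 cont=0 payload=0x32: varint #2 complete (value=50); reset -> completed=2 acc=0 shift=0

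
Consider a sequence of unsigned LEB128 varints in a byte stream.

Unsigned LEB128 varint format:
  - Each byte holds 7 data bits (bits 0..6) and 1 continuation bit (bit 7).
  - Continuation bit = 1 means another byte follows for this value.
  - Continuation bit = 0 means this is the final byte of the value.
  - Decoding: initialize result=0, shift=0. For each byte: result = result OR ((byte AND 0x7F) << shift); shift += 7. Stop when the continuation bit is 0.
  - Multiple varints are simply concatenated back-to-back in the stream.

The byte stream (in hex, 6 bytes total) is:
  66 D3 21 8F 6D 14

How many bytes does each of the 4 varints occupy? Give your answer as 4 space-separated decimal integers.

Answer: 1 2 2 1

Derivation:
  byte[0]=0x66 cont=0 payload=0x66=102: acc |= 102<<0 -> acc=102 shift=7 [end]
Varint 1: bytes[0:1] = 66 -> value 102 (1 byte(s))
  byte[1]=0xD3 cont=1 payload=0x53=83: acc |= 83<<0 -> acc=83 shift=7
  byte[2]=0x21 cont=0 payload=0x21=33: acc |= 33<<7 -> acc=4307 shift=14 [end]
Varint 2: bytes[1:3] = D3 21 -> value 4307 (2 byte(s))
  byte[3]=0x8F cont=1 payload=0x0F=15: acc |= 15<<0 -> acc=15 shift=7
  byte[4]=0x6D cont=0 payload=0x6D=109: acc |= 109<<7 -> acc=13967 shift=14 [end]
Varint 3: bytes[3:5] = 8F 6D -> value 13967 (2 byte(s))
  byte[5]=0x14 cont=0 payload=0x14=20: acc |= 20<<0 -> acc=20 shift=7 [end]
Varint 4: bytes[5:6] = 14 -> value 20 (1 byte(s))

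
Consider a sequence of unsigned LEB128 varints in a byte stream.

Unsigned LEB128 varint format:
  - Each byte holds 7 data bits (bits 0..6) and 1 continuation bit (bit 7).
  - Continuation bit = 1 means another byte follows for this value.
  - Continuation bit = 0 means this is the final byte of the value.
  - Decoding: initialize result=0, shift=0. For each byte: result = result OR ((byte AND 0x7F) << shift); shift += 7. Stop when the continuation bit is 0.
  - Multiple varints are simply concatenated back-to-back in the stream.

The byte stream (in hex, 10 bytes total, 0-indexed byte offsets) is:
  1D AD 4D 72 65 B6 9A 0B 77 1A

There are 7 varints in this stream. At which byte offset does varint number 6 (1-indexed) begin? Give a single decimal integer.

  byte[0]=0x1D cont=0 payload=0x1D=29: acc |= 29<<0 -> acc=29 shift=7 [end]
Varint 1: bytes[0:1] = 1D -> value 29 (1 byte(s))
  byte[1]=0xAD cont=1 payload=0x2D=45: acc |= 45<<0 -> acc=45 shift=7
  byte[2]=0x4D cont=0 payload=0x4D=77: acc |= 77<<7 -> acc=9901 shift=14 [end]
Varint 2: bytes[1:3] = AD 4D -> value 9901 (2 byte(s))
  byte[3]=0x72 cont=0 payload=0x72=114: acc |= 114<<0 -> acc=114 shift=7 [end]
Varint 3: bytes[3:4] = 72 -> value 114 (1 byte(s))
  byte[4]=0x65 cont=0 payload=0x65=101: acc |= 101<<0 -> acc=101 shift=7 [end]
Varint 4: bytes[4:5] = 65 -> value 101 (1 byte(s))
  byte[5]=0xB6 cont=1 payload=0x36=54: acc |= 54<<0 -> acc=54 shift=7
  byte[6]=0x9A cont=1 payload=0x1A=26: acc |= 26<<7 -> acc=3382 shift=14
  byte[7]=0x0B cont=0 payload=0x0B=11: acc |= 11<<14 -> acc=183606 shift=21 [end]
Varint 5: bytes[5:8] = B6 9A 0B -> value 183606 (3 byte(s))
  byte[8]=0x77 cont=0 payload=0x77=119: acc |= 119<<0 -> acc=119 shift=7 [end]
Varint 6: bytes[8:9] = 77 -> value 119 (1 byte(s))
  byte[9]=0x1A cont=0 payload=0x1A=26: acc |= 26<<0 -> acc=26 shift=7 [end]
Varint 7: bytes[9:10] = 1A -> value 26 (1 byte(s))

Answer: 8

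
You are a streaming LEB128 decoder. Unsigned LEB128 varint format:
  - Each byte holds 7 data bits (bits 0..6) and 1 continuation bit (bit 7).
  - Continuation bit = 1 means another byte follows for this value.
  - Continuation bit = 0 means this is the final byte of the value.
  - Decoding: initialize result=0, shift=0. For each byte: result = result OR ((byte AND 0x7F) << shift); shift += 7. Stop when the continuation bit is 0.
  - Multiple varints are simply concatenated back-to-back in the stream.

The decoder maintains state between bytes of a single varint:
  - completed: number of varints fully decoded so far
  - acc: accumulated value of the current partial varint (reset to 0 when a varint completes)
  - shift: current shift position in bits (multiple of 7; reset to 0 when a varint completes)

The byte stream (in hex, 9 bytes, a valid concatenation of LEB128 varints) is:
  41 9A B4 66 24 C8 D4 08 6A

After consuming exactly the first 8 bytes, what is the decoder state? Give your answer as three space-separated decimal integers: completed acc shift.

byte[0]=0x41 cont=0 payload=0x41: varint #1 complete (value=65); reset -> completed=1 acc=0 shift=0
byte[1]=0x9A cont=1 payload=0x1A: acc |= 26<<0 -> completed=1 acc=26 shift=7
byte[2]=0xB4 cont=1 payload=0x34: acc |= 52<<7 -> completed=1 acc=6682 shift=14
byte[3]=0x66 cont=0 payload=0x66: varint #2 complete (value=1677850); reset -> completed=2 acc=0 shift=0
byte[4]=0x24 cont=0 payload=0x24: varint #3 complete (value=36); reset -> completed=3 acc=0 shift=0
byte[5]=0xC8 cont=1 payload=0x48: acc |= 72<<0 -> completed=3 acc=72 shift=7
byte[6]=0xD4 cont=1 payload=0x54: acc |= 84<<7 -> completed=3 acc=10824 shift=14
byte[7]=0x08 cont=0 payload=0x08: varint #4 complete (value=141896); reset -> completed=4 acc=0 shift=0

Answer: 4 0 0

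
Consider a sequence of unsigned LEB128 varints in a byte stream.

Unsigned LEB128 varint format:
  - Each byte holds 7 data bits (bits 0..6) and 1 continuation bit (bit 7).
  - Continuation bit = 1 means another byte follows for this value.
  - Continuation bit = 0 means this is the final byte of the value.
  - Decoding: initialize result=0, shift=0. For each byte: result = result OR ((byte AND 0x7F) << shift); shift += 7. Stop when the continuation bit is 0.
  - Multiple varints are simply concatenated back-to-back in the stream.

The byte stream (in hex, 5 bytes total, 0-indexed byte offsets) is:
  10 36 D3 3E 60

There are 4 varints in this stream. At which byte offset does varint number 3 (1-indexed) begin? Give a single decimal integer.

  byte[0]=0x10 cont=0 payload=0x10=16: acc |= 16<<0 -> acc=16 shift=7 [end]
Varint 1: bytes[0:1] = 10 -> value 16 (1 byte(s))
  byte[1]=0x36 cont=0 payload=0x36=54: acc |= 54<<0 -> acc=54 shift=7 [end]
Varint 2: bytes[1:2] = 36 -> value 54 (1 byte(s))
  byte[2]=0xD3 cont=1 payload=0x53=83: acc |= 83<<0 -> acc=83 shift=7
  byte[3]=0x3E cont=0 payload=0x3E=62: acc |= 62<<7 -> acc=8019 shift=14 [end]
Varint 3: bytes[2:4] = D3 3E -> value 8019 (2 byte(s))
  byte[4]=0x60 cont=0 payload=0x60=96: acc |= 96<<0 -> acc=96 shift=7 [end]
Varint 4: bytes[4:5] = 60 -> value 96 (1 byte(s))

Answer: 2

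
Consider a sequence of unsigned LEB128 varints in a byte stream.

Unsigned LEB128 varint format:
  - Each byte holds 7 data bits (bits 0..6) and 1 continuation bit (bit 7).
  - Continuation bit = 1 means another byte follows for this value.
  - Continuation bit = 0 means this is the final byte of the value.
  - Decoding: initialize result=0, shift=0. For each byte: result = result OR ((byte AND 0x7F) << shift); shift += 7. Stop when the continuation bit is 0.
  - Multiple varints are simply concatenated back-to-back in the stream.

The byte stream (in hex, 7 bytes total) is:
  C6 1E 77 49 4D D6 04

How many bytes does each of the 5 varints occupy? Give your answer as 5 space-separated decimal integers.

  byte[0]=0xC6 cont=1 payload=0x46=70: acc |= 70<<0 -> acc=70 shift=7
  byte[1]=0x1E cont=0 payload=0x1E=30: acc |= 30<<7 -> acc=3910 shift=14 [end]
Varint 1: bytes[0:2] = C6 1E -> value 3910 (2 byte(s))
  byte[2]=0x77 cont=0 payload=0x77=119: acc |= 119<<0 -> acc=119 shift=7 [end]
Varint 2: bytes[2:3] = 77 -> value 119 (1 byte(s))
  byte[3]=0x49 cont=0 payload=0x49=73: acc |= 73<<0 -> acc=73 shift=7 [end]
Varint 3: bytes[3:4] = 49 -> value 73 (1 byte(s))
  byte[4]=0x4D cont=0 payload=0x4D=77: acc |= 77<<0 -> acc=77 shift=7 [end]
Varint 4: bytes[4:5] = 4D -> value 77 (1 byte(s))
  byte[5]=0xD6 cont=1 payload=0x56=86: acc |= 86<<0 -> acc=86 shift=7
  byte[6]=0x04 cont=0 payload=0x04=4: acc |= 4<<7 -> acc=598 shift=14 [end]
Varint 5: bytes[5:7] = D6 04 -> value 598 (2 byte(s))

Answer: 2 1 1 1 2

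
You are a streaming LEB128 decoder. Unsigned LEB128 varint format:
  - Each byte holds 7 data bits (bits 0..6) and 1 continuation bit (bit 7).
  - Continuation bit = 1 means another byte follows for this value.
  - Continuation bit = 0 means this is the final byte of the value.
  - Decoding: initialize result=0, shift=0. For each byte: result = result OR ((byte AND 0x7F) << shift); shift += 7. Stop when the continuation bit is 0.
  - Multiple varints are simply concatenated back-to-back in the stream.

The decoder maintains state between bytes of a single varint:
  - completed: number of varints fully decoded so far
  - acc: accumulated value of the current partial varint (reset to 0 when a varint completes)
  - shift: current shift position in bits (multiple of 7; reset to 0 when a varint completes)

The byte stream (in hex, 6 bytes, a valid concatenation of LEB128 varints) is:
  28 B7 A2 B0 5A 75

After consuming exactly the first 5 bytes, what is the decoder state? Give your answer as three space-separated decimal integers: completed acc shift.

Answer: 2 0 0

Derivation:
byte[0]=0x28 cont=0 payload=0x28: varint #1 complete (value=40); reset -> completed=1 acc=0 shift=0
byte[1]=0xB7 cont=1 payload=0x37: acc |= 55<<0 -> completed=1 acc=55 shift=7
byte[2]=0xA2 cont=1 payload=0x22: acc |= 34<<7 -> completed=1 acc=4407 shift=14
byte[3]=0xB0 cont=1 payload=0x30: acc |= 48<<14 -> completed=1 acc=790839 shift=21
byte[4]=0x5A cont=0 payload=0x5A: varint #2 complete (value=189534519); reset -> completed=2 acc=0 shift=0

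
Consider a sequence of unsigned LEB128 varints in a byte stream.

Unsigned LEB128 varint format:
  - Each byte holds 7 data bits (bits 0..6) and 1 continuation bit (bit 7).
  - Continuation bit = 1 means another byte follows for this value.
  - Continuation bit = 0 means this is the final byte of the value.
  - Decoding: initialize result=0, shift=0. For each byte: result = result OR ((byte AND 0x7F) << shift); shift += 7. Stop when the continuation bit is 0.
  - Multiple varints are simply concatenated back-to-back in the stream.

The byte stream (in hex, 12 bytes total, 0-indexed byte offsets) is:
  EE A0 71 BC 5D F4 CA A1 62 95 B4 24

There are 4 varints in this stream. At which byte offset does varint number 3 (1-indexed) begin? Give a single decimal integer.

  byte[0]=0xEE cont=1 payload=0x6E=110: acc |= 110<<0 -> acc=110 shift=7
  byte[1]=0xA0 cont=1 payload=0x20=32: acc |= 32<<7 -> acc=4206 shift=14
  byte[2]=0x71 cont=0 payload=0x71=113: acc |= 113<<14 -> acc=1855598 shift=21 [end]
Varint 1: bytes[0:3] = EE A0 71 -> value 1855598 (3 byte(s))
  byte[3]=0xBC cont=1 payload=0x3C=60: acc |= 60<<0 -> acc=60 shift=7
  byte[4]=0x5D cont=0 payload=0x5D=93: acc |= 93<<7 -> acc=11964 shift=14 [end]
Varint 2: bytes[3:5] = BC 5D -> value 11964 (2 byte(s))
  byte[5]=0xF4 cont=1 payload=0x74=116: acc |= 116<<0 -> acc=116 shift=7
  byte[6]=0xCA cont=1 payload=0x4A=74: acc |= 74<<7 -> acc=9588 shift=14
  byte[7]=0xA1 cont=1 payload=0x21=33: acc |= 33<<14 -> acc=550260 shift=21
  byte[8]=0x62 cont=0 payload=0x62=98: acc |= 98<<21 -> acc=206071156 shift=28 [end]
Varint 3: bytes[5:9] = F4 CA A1 62 -> value 206071156 (4 byte(s))
  byte[9]=0x95 cont=1 payload=0x15=21: acc |= 21<<0 -> acc=21 shift=7
  byte[10]=0xB4 cont=1 payload=0x34=52: acc |= 52<<7 -> acc=6677 shift=14
  byte[11]=0x24 cont=0 payload=0x24=36: acc |= 36<<14 -> acc=596501 shift=21 [end]
Varint 4: bytes[9:12] = 95 B4 24 -> value 596501 (3 byte(s))

Answer: 5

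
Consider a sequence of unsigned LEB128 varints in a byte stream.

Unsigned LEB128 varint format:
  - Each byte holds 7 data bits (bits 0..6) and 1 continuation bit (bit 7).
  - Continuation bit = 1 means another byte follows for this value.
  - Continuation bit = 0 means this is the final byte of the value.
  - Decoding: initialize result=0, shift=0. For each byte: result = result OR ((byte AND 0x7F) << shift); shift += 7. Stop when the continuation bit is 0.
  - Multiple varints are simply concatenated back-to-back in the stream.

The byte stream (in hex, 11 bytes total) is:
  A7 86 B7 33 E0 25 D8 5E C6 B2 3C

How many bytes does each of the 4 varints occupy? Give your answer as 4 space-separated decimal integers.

  byte[0]=0xA7 cont=1 payload=0x27=39: acc |= 39<<0 -> acc=39 shift=7
  byte[1]=0x86 cont=1 payload=0x06=6: acc |= 6<<7 -> acc=807 shift=14
  byte[2]=0xB7 cont=1 payload=0x37=55: acc |= 55<<14 -> acc=901927 shift=21
  byte[3]=0x33 cont=0 payload=0x33=51: acc |= 51<<21 -> acc=107856679 shift=28 [end]
Varint 1: bytes[0:4] = A7 86 B7 33 -> value 107856679 (4 byte(s))
  byte[4]=0xE0 cont=1 payload=0x60=96: acc |= 96<<0 -> acc=96 shift=7
  byte[5]=0x25 cont=0 payload=0x25=37: acc |= 37<<7 -> acc=4832 shift=14 [end]
Varint 2: bytes[4:6] = E0 25 -> value 4832 (2 byte(s))
  byte[6]=0xD8 cont=1 payload=0x58=88: acc |= 88<<0 -> acc=88 shift=7
  byte[7]=0x5E cont=0 payload=0x5E=94: acc |= 94<<7 -> acc=12120 shift=14 [end]
Varint 3: bytes[6:8] = D8 5E -> value 12120 (2 byte(s))
  byte[8]=0xC6 cont=1 payload=0x46=70: acc |= 70<<0 -> acc=70 shift=7
  byte[9]=0xB2 cont=1 payload=0x32=50: acc |= 50<<7 -> acc=6470 shift=14
  byte[10]=0x3C cont=0 payload=0x3C=60: acc |= 60<<14 -> acc=989510 shift=21 [end]
Varint 4: bytes[8:11] = C6 B2 3C -> value 989510 (3 byte(s))

Answer: 4 2 2 3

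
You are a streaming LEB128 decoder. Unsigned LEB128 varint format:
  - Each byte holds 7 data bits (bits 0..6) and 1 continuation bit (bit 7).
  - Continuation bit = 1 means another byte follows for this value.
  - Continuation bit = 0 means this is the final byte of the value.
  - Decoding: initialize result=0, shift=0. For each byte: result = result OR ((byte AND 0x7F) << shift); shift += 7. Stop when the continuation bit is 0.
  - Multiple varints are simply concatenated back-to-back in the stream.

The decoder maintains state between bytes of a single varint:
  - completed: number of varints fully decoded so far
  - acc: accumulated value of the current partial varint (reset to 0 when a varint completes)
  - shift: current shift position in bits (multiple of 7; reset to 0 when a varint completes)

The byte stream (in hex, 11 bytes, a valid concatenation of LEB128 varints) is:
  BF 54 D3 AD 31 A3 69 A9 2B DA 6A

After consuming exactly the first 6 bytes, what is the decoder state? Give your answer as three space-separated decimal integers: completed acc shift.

byte[0]=0xBF cont=1 payload=0x3F: acc |= 63<<0 -> completed=0 acc=63 shift=7
byte[1]=0x54 cont=0 payload=0x54: varint #1 complete (value=10815); reset -> completed=1 acc=0 shift=0
byte[2]=0xD3 cont=1 payload=0x53: acc |= 83<<0 -> completed=1 acc=83 shift=7
byte[3]=0xAD cont=1 payload=0x2D: acc |= 45<<7 -> completed=1 acc=5843 shift=14
byte[4]=0x31 cont=0 payload=0x31: varint #2 complete (value=808659); reset -> completed=2 acc=0 shift=0
byte[5]=0xA3 cont=1 payload=0x23: acc |= 35<<0 -> completed=2 acc=35 shift=7

Answer: 2 35 7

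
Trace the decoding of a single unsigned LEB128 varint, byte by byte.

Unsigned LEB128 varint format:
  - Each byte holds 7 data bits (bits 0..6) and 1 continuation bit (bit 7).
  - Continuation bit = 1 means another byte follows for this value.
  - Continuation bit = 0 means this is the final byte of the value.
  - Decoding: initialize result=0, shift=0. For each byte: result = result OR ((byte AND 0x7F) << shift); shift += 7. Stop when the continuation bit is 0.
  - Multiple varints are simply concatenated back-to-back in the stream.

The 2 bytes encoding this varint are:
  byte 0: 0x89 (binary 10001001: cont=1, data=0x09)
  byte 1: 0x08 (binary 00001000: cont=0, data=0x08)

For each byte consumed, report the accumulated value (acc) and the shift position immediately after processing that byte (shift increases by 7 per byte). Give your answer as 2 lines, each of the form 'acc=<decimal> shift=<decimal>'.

Answer: acc=9 shift=7
acc=1033 shift=14

Derivation:
byte 0=0x89: payload=0x09=9, contrib = 9<<0 = 9; acc -> 9, shift -> 7
byte 1=0x08: payload=0x08=8, contrib = 8<<7 = 1024; acc -> 1033, shift -> 14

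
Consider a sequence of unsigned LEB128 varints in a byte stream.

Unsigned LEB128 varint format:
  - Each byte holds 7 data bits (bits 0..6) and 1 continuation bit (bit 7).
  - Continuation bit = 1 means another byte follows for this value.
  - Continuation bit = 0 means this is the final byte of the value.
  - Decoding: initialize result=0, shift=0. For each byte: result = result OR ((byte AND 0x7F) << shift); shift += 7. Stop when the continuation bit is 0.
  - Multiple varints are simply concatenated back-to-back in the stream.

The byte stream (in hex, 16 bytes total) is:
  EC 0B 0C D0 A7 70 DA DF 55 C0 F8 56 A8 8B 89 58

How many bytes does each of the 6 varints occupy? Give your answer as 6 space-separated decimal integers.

Answer: 2 1 3 3 3 4

Derivation:
  byte[0]=0xEC cont=1 payload=0x6C=108: acc |= 108<<0 -> acc=108 shift=7
  byte[1]=0x0B cont=0 payload=0x0B=11: acc |= 11<<7 -> acc=1516 shift=14 [end]
Varint 1: bytes[0:2] = EC 0B -> value 1516 (2 byte(s))
  byte[2]=0x0C cont=0 payload=0x0C=12: acc |= 12<<0 -> acc=12 shift=7 [end]
Varint 2: bytes[2:3] = 0C -> value 12 (1 byte(s))
  byte[3]=0xD0 cont=1 payload=0x50=80: acc |= 80<<0 -> acc=80 shift=7
  byte[4]=0xA7 cont=1 payload=0x27=39: acc |= 39<<7 -> acc=5072 shift=14
  byte[5]=0x70 cont=0 payload=0x70=112: acc |= 112<<14 -> acc=1840080 shift=21 [end]
Varint 3: bytes[3:6] = D0 A7 70 -> value 1840080 (3 byte(s))
  byte[6]=0xDA cont=1 payload=0x5A=90: acc |= 90<<0 -> acc=90 shift=7
  byte[7]=0xDF cont=1 payload=0x5F=95: acc |= 95<<7 -> acc=12250 shift=14
  byte[8]=0x55 cont=0 payload=0x55=85: acc |= 85<<14 -> acc=1404890 shift=21 [end]
Varint 4: bytes[6:9] = DA DF 55 -> value 1404890 (3 byte(s))
  byte[9]=0xC0 cont=1 payload=0x40=64: acc |= 64<<0 -> acc=64 shift=7
  byte[10]=0xF8 cont=1 payload=0x78=120: acc |= 120<<7 -> acc=15424 shift=14
  byte[11]=0x56 cont=0 payload=0x56=86: acc |= 86<<14 -> acc=1424448 shift=21 [end]
Varint 5: bytes[9:12] = C0 F8 56 -> value 1424448 (3 byte(s))
  byte[12]=0xA8 cont=1 payload=0x28=40: acc |= 40<<0 -> acc=40 shift=7
  byte[13]=0x8B cont=1 payload=0x0B=11: acc |= 11<<7 -> acc=1448 shift=14
  byte[14]=0x89 cont=1 payload=0x09=9: acc |= 9<<14 -> acc=148904 shift=21
  byte[15]=0x58 cont=0 payload=0x58=88: acc |= 88<<21 -> acc=184698280 shift=28 [end]
Varint 6: bytes[12:16] = A8 8B 89 58 -> value 184698280 (4 byte(s))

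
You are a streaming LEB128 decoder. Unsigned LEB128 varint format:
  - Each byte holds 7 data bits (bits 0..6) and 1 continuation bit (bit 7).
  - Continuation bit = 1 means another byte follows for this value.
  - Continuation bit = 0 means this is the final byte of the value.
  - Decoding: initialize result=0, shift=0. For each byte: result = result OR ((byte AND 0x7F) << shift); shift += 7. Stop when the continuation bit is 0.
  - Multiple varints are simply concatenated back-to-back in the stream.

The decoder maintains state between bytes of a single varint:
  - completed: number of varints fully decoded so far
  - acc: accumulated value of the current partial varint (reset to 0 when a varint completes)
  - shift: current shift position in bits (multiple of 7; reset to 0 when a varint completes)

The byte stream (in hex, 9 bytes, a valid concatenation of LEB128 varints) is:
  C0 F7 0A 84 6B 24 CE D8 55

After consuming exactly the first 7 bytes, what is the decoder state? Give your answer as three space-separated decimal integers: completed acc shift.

Answer: 3 78 7

Derivation:
byte[0]=0xC0 cont=1 payload=0x40: acc |= 64<<0 -> completed=0 acc=64 shift=7
byte[1]=0xF7 cont=1 payload=0x77: acc |= 119<<7 -> completed=0 acc=15296 shift=14
byte[2]=0x0A cont=0 payload=0x0A: varint #1 complete (value=179136); reset -> completed=1 acc=0 shift=0
byte[3]=0x84 cont=1 payload=0x04: acc |= 4<<0 -> completed=1 acc=4 shift=7
byte[4]=0x6B cont=0 payload=0x6B: varint #2 complete (value=13700); reset -> completed=2 acc=0 shift=0
byte[5]=0x24 cont=0 payload=0x24: varint #3 complete (value=36); reset -> completed=3 acc=0 shift=0
byte[6]=0xCE cont=1 payload=0x4E: acc |= 78<<0 -> completed=3 acc=78 shift=7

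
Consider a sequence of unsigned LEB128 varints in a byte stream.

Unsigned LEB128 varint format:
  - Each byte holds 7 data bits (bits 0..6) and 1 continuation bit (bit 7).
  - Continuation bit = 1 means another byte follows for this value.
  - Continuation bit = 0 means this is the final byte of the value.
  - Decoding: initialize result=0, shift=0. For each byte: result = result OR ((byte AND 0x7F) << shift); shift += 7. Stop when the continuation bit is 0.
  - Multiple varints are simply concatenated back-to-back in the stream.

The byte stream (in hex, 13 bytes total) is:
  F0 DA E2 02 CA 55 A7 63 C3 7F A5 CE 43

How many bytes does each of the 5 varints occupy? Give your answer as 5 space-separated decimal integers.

Answer: 4 2 2 2 3

Derivation:
  byte[0]=0xF0 cont=1 payload=0x70=112: acc |= 112<<0 -> acc=112 shift=7
  byte[1]=0xDA cont=1 payload=0x5A=90: acc |= 90<<7 -> acc=11632 shift=14
  byte[2]=0xE2 cont=1 payload=0x62=98: acc |= 98<<14 -> acc=1617264 shift=21
  byte[3]=0x02 cont=0 payload=0x02=2: acc |= 2<<21 -> acc=5811568 shift=28 [end]
Varint 1: bytes[0:4] = F0 DA E2 02 -> value 5811568 (4 byte(s))
  byte[4]=0xCA cont=1 payload=0x4A=74: acc |= 74<<0 -> acc=74 shift=7
  byte[5]=0x55 cont=0 payload=0x55=85: acc |= 85<<7 -> acc=10954 shift=14 [end]
Varint 2: bytes[4:6] = CA 55 -> value 10954 (2 byte(s))
  byte[6]=0xA7 cont=1 payload=0x27=39: acc |= 39<<0 -> acc=39 shift=7
  byte[7]=0x63 cont=0 payload=0x63=99: acc |= 99<<7 -> acc=12711 shift=14 [end]
Varint 3: bytes[6:8] = A7 63 -> value 12711 (2 byte(s))
  byte[8]=0xC3 cont=1 payload=0x43=67: acc |= 67<<0 -> acc=67 shift=7
  byte[9]=0x7F cont=0 payload=0x7F=127: acc |= 127<<7 -> acc=16323 shift=14 [end]
Varint 4: bytes[8:10] = C3 7F -> value 16323 (2 byte(s))
  byte[10]=0xA5 cont=1 payload=0x25=37: acc |= 37<<0 -> acc=37 shift=7
  byte[11]=0xCE cont=1 payload=0x4E=78: acc |= 78<<7 -> acc=10021 shift=14
  byte[12]=0x43 cont=0 payload=0x43=67: acc |= 67<<14 -> acc=1107749 shift=21 [end]
Varint 5: bytes[10:13] = A5 CE 43 -> value 1107749 (3 byte(s))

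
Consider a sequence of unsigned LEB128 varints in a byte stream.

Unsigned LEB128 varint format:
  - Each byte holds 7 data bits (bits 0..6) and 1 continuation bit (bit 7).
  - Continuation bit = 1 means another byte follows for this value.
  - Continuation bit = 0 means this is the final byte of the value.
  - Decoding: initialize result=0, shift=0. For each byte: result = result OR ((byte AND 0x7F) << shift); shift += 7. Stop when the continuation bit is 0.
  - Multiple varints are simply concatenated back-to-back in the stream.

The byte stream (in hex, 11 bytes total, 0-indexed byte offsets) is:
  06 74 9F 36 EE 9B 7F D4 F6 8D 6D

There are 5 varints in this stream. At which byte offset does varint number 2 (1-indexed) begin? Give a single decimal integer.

Answer: 1

Derivation:
  byte[0]=0x06 cont=0 payload=0x06=6: acc |= 6<<0 -> acc=6 shift=7 [end]
Varint 1: bytes[0:1] = 06 -> value 6 (1 byte(s))
  byte[1]=0x74 cont=0 payload=0x74=116: acc |= 116<<0 -> acc=116 shift=7 [end]
Varint 2: bytes[1:2] = 74 -> value 116 (1 byte(s))
  byte[2]=0x9F cont=1 payload=0x1F=31: acc |= 31<<0 -> acc=31 shift=7
  byte[3]=0x36 cont=0 payload=0x36=54: acc |= 54<<7 -> acc=6943 shift=14 [end]
Varint 3: bytes[2:4] = 9F 36 -> value 6943 (2 byte(s))
  byte[4]=0xEE cont=1 payload=0x6E=110: acc |= 110<<0 -> acc=110 shift=7
  byte[5]=0x9B cont=1 payload=0x1B=27: acc |= 27<<7 -> acc=3566 shift=14
  byte[6]=0x7F cont=0 payload=0x7F=127: acc |= 127<<14 -> acc=2084334 shift=21 [end]
Varint 4: bytes[4:7] = EE 9B 7F -> value 2084334 (3 byte(s))
  byte[7]=0xD4 cont=1 payload=0x54=84: acc |= 84<<0 -> acc=84 shift=7
  byte[8]=0xF6 cont=1 payload=0x76=118: acc |= 118<<7 -> acc=15188 shift=14
  byte[9]=0x8D cont=1 payload=0x0D=13: acc |= 13<<14 -> acc=228180 shift=21
  byte[10]=0x6D cont=0 payload=0x6D=109: acc |= 109<<21 -> acc=228817748 shift=28 [end]
Varint 5: bytes[7:11] = D4 F6 8D 6D -> value 228817748 (4 byte(s))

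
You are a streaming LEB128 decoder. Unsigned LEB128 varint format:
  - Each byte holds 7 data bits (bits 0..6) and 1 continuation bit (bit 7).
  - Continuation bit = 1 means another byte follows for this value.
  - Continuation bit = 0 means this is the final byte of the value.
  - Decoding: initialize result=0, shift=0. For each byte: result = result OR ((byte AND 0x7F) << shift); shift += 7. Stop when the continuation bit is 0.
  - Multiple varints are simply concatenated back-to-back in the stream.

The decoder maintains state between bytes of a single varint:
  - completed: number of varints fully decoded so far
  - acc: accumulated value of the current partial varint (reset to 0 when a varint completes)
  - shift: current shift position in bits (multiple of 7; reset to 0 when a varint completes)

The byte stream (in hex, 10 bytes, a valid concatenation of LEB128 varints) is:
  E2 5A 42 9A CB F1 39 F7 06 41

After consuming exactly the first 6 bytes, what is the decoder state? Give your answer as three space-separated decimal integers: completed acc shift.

Answer: 2 1861018 21

Derivation:
byte[0]=0xE2 cont=1 payload=0x62: acc |= 98<<0 -> completed=0 acc=98 shift=7
byte[1]=0x5A cont=0 payload=0x5A: varint #1 complete (value=11618); reset -> completed=1 acc=0 shift=0
byte[2]=0x42 cont=0 payload=0x42: varint #2 complete (value=66); reset -> completed=2 acc=0 shift=0
byte[3]=0x9A cont=1 payload=0x1A: acc |= 26<<0 -> completed=2 acc=26 shift=7
byte[4]=0xCB cont=1 payload=0x4B: acc |= 75<<7 -> completed=2 acc=9626 shift=14
byte[5]=0xF1 cont=1 payload=0x71: acc |= 113<<14 -> completed=2 acc=1861018 shift=21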